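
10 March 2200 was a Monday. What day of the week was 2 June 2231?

Day-of-year of March 10, 2200: 69.
Day-of-year of June 2, 2231: 153.
2200 has 365 days, so 365 − 69 = 296 days remain in 2200.
Full years 2201–2230: 23 common + 7 leap = 23×365 + 7×366 = 10957 days.
Total: 296 + 10957 + 153 = 11406 days.
11406 mod 7 = 3, so 3 days after Monday is Thursday.

Thursday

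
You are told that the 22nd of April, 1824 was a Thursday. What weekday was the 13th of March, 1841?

From April 22, 1824 to April 22, 1840: 16 years, of which 4 contain a Feb 29 — 12×365 + 4×366 = 5844 days.
April 1840: 30 − 22 = 8 days remain.
Then 10 full months totalling 304 days.
March 1–13, 1841: 13 days.
Residual: 325 days.
Total: 6169 days.
6169 mod 7 = 2, so 2 days after Thursday is Saturday.

Saturday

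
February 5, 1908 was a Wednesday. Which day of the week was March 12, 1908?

Thursday

February 1908: 29 − 5 = 24 days remain (1908 is a leap year, so February has 29 days).
March 1–12, 1908: 12 days.
Total: 24 + 12 = 36 days.
36 mod 7 = 1, so 1 day after Wednesday is Thursday.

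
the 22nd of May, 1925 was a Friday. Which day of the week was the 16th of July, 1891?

Count forward from the earlier date (July 16, 1891) to the later (May 22, 1925):
Day-of-year of July 16, 1891: 197.
Day-of-year of May 22, 1925: 142.
1891 has 365 days, so 365 − 197 = 168 days remain in 1891.
Full years 1892–1924: 25 common + 8 leap = 25×365 + 8×366 = 12053 days.
Total: 168 + 12053 + 142 = 12363 days.
12363 mod 7 = 1, so 1 day before Friday is Thursday.

Thursday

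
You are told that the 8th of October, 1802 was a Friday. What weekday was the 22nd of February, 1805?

Friday

Day-of-year of October 8, 1802: 281.
Day-of-year of February 22, 1805: 53.
1802 has 365 days, so 365 − 281 = 84 days remain in 1802.
Full years: 1803: 365; 1804: 366. Sum = 731.
Total: 84 + 731 + 53 = 868 days.
868 is a multiple of 7, so the 22nd of February, 1805 falls on the same weekday: Friday.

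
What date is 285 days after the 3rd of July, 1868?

the 14th of April, 1869

Count 285 days after July 3, 1868:
July 1868: 31 − 3 = 28 days remain.
Then August (31), September (30), October (31), November (30), December (31), January (31), February 1869 (28), March (31): 31 + 30 + 31 + 30 + 31 + 31 + 28 + 31 = 243 days.
April 1–14, 1869: 14 days.
Residual: 285 days.
Total: 285 days.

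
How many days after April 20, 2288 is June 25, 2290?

796

April 20, 2288 → April 20, 2289: 365 days.
April 20, 2289 → April 20, 2290: 365 days.
April 2290: 30 − 20 = 10 days remain.
Then May (31): 31 days.
June 1–25, 2290: 25 days.
Residual: 66 days.
Total: 796 days.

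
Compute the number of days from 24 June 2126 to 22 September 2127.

455

June 24, 2126 → June 24, 2127: 365 days.
June 2127: 30 − 24 = 6 days remain.
Then July (31), August (31): 31 + 31 = 62 days.
September 1–22, 2127: 22 days.
Residual: 90 days.
Total: 455 days.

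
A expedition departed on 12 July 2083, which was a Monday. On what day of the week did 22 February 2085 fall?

Thursday

July 2083: 31 − 12 = 19 days remain.
Then 18 full months totalling 550 days.
February 1–22, 2085: 22 days (2085 is not a leap year).
Total: 19 + 550 + 22 = 591 days.
591 mod 7 = 3, so 3 days after Monday is Thursday.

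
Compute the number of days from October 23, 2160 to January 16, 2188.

9946

Day-of-year of October 23, 2160: 297.
Day-of-year of January 16, 2188: 16.
2160 has 366 days, so 366 − 297 = 69 days remain in 2160.
Full years 2161–2187: 21 common + 6 leap = 21×365 + 6×366 = 9861 days.
Total: 69 + 9861 + 16 = 9946 days.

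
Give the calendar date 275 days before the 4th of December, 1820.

the 4th of March, 1820

Count 275 days before December 4, 1820:
March 1820: 31 − 4 = 27 days remain.
Then April (30), May (31), June (30), July (31), August (31), September (30), October (31), November (30): 30 + 31 + 30 + 31 + 31 + 30 + 31 + 30 = 244 days.
December 1–4, 1820: 4 days.
Total: 27 + 244 + 4 = 275 days.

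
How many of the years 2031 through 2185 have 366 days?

38

Years divisible by 4: 2032, 2036, …, 2184 — 39 in all.
Of these, 2100 is divisible by 100 but not 400, so not leap.
Leap years: 39 − 1 = 38.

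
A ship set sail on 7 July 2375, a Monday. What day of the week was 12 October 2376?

Tuesday

Day-of-year of July 7, 2375: 188.
Day-of-year of October 12, 2376: 286.
2375 has 365 days, so 365 − 188 = 177 days remain in 2375.
Total: 177 + 286 = 463 days.
463 mod 7 = 1, so 1 day after Monday is Tuesday.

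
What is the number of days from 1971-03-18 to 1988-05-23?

From March 18, 1971 to March 18, 1988: 17 years, of which 5 contain a Feb 29 — 12×365 + 5×366 = 6210 days.
March 1988: 31 − 18 = 13 days remain.
Then April (30): 30 days.
May 1–23, 1988: 23 days.
Residual: 66 days.
Total: 6276 days.

6276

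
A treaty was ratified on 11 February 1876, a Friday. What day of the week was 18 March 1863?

Count forward from the earlier date (March 18, 1863) to the later (February 11, 1876):
From March 18, 1863 to March 18, 1875: 12 years, of which 3 contain a Feb 29 — 9×365 + 3×366 = 4383 days.
March 1875: 31 − 18 = 13 days remain.
Then 10 full months totalling 306 days.
February 1–11, 1876: 11 days (1876 is a leap year).
Residual: 330 days.
Total: 4713 days.
4713 mod 7 = 2, so 2 days before Friday is Wednesday.

Wednesday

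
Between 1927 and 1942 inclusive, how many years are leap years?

Years divisible by 4 in [1927, 1942]: 1928, 1932, 1936, 1940.
No century exceptions apply. Count: 4.

4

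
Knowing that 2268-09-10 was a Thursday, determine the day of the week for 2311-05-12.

Friday

From September 10, 2268 to September 10, 2310: 42 years, of which 9 contain a Feb 29 — 33×365 + 9×366 = 15339 days.
(2300 is not a leap year (divisible by 100 but not 400).)
September 2310: 30 − 10 = 20 days remain.
Then October (31), November (30), December (31), January (31), February 2311 (28), March (31), April (30): 31 + 30 + 31 + 31 + 28 + 31 + 30 = 212 days.
May 1–12, 2311: 12 days.
Residual: 244 days.
Total: 15583 days.
15583 mod 7 = 1, so 1 day after Thursday is Friday.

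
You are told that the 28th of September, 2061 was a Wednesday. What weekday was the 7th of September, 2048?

Count forward from the earlier date (September 7, 2048) to the later (September 28, 2061):
From September 7, 2048 to September 7, 2061: 13 years, of which 3 contain a Feb 29 — 10×365 + 3×366 = 4748 days.
Within September 2061: 28 − 7 = 21 days.
Total: 4769 days.
4769 mod 7 = 2, so 2 days before Wednesday is Monday.

Monday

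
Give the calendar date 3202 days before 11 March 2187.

4 June 2178

Count 3202 days before March 11, 2187:
From June 4, 2178 to June 4, 2186: 8 years, of which 2 contain a Feb 29 — 6×365 + 2×366 = 2922 days.
June 2186: 30 − 4 = 26 days remain.
Then July (31), August (31), September (30), October (31), November (30), December (31), January (31), February 2187 (28): 31 + 31 + 30 + 31 + 30 + 31 + 31 + 28 = 243 days.
March 1–11, 2187: 11 days.
Residual: 280 days.
Total: 3202 days.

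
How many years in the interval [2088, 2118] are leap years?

Years divisible by 4 in [2088, 2118]: 2088, 2092, 2096, 2100, 2104, 2108, 2112, 2116.
Of these, 2100 is divisible by 100 but not 400, so not leap.
Leap years: 8 − 1 = 7.

7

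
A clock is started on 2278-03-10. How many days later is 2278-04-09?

30

March 2278: 31 − 10 = 21 days remain.
April 1–9, 2278: 9 days.
Total: 21 + 9 = 30 days.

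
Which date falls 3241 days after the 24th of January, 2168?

the 8th of December, 2176

Count 3241 days after January 24, 2168:
From January 24, 2168 to January 24, 2176: 8 years, of which 2 contain a Feb 29 — 6×365 + 2×366 = 2922 days.
January 2176: 31 − 24 = 7 days remain.
Then 10 full months totalling 304 days.
December 1–8, 2176: 8 days.
Residual: 319 days.
Total: 3241 days.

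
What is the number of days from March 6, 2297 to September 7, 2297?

March 2297: 31 − 6 = 25 days remain.
Then April (30), May (31), June (30), July (31), August (31): 30 + 31 + 30 + 31 + 31 = 153 days.
September 1–7, 2297: 7 days.
Total: 25 + 153 + 7 = 185 days.

185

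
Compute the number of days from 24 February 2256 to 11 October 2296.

Day-of-year of February 24, 2256: 55.
Day-of-year of October 11, 2296: 285.
2256 has 366 days, so 366 − 55 = 311 days remain in 2256.
Full years 2257–2295: 30 common + 9 leap = 30×365 + 9×366 = 14244 days.
Total: 311 + 14244 + 285 = 14840 days.

14840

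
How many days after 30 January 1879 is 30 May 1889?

Day-of-year of January 30, 1879: 30.
Day-of-year of May 30, 1889: 150.
1879 has 365 days, so 365 − 30 = 335 days remain in 1879.
Full years 1880–1888: 6 common + 3 leap = 6×365 + 3×366 = 3288 days.
Total: 335 + 3288 + 150 = 3773 days.

3773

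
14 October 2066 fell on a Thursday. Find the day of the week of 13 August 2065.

Count forward from the earlier date (August 13, 2065) to the later (October 14, 2066):
August 13, 2065 → August 13, 2066: 365 days.
August 2066: 31 − 13 = 18 days remain.
Then September (30): 30 days.
October 1–14, 2066: 14 days.
Residual: 62 days.
Total: 427 days.
427 is a multiple of 7, so 13 August 2065 falls on the same weekday: Thursday.

Thursday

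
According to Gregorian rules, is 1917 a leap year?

No

1917 is not a leap year.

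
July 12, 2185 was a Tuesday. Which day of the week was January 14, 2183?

Count forward from the earlier date (January 14, 2183) to the later (July 12, 2185):
Day-of-year of January 14, 2183: 14.
Day-of-year of July 12, 2185: 193.
2183 has 365 days, so 365 − 14 = 351 days remain in 2183.
Full years: 2184: 366. Sum = 366.
Total: 351 + 366 + 193 = 910 days.
910 is a multiple of 7, so January 14, 2183 falls on the same weekday: Tuesday.

Tuesday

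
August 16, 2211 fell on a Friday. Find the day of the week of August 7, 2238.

Tuesday

Day-of-year of August 16, 2211: 228.
Day-of-year of August 7, 2238: 219.
2211 has 365 days, so 365 − 228 = 137 days remain in 2211.
Full years 2212–2237: 19 common + 7 leap = 19×365 + 7×366 = 9497 days.
Total: 137 + 9497 + 219 = 9853 days.
9853 mod 7 = 4, so 4 days after Friday is Tuesday.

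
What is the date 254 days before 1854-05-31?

1853-09-19

Count 254 days before May 31, 1854:
September 1853: 30 − 19 = 11 days remain.
Then October (31), November (30), December (31), January (31), February 1854 (28), March (31), April (30): 31 + 30 + 31 + 31 + 28 + 31 + 30 = 212 days.
May 1–31, 1854: 31 days.
Total: 11 + 212 + 31 = 254 days.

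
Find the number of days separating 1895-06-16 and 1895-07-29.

43

June 1895: 30 − 16 = 14 days remain.
July 1–29, 1895: 29 days.
Total: 14 + 29 = 43 days.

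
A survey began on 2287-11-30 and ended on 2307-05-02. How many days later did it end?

7092

Day-of-year of November 30, 2287: 334.
Day-of-year of May 2, 2307: 122.
2287 has 365 days, so 365 − 334 = 31 days remain in 2287.
Full years 2288–2306: 15 common + 4 leap = 15×365 + 4×366 = 6939 days.
Total: 31 + 6939 + 122 = 7092 days.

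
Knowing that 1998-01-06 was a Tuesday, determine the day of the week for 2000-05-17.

Wednesday

January 6, 1998 → January 6, 1999: 365 days.
January 6, 1999 → January 6, 2000: 365 days.
January 2000: 31 − 6 = 25 days remain.
Then February 2000 (29), March (31), April (30): 29 + 31 + 30 = 90 days.
May 1–17, 2000: 17 days.
Residual: 132 days.
Total: 862 days.
862 mod 7 = 1, so 1 day after Tuesday is Wednesday.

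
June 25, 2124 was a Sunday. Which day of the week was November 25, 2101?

Friday

Count forward from the earlier date (November 25, 2101) to the later (June 25, 2124):
From November 25, 2101 to November 25, 2123: 22 years, of which 5 contain a Feb 29 — 17×365 + 5×366 = 8035 days.
November 2123: 30 − 25 = 5 days remain.
Then December (31), January (31), February 2124 (29), March (31), April (30), May (31): 31 + 31 + 29 + 31 + 30 + 31 = 183 days.
June 1–25, 2124: 25 days.
Residual: 213 days.
Total: 8248 days.
8248 mod 7 = 2, so 2 days before Sunday is Friday.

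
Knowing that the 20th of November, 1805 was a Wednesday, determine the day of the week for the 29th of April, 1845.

Tuesday

Day-of-year of November 20, 1805: 324.
Day-of-year of April 29, 1845: 119.
1805 has 365 days, so 365 − 324 = 41 days remain in 1805.
Full years 1806–1844: 29 common + 10 leap = 29×365 + 10×366 = 14245 days.
Total: 41 + 14245 + 119 = 14405 days.
14405 mod 7 = 6, so 6 days after Wednesday is Tuesday.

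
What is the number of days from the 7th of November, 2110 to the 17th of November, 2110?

10

Within November 2110: 17 − 7 = 10 days.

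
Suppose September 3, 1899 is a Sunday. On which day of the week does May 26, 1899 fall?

Count forward from the earlier date (May 26, 1899) to the later (September 3, 1899):
May 1899: 31 − 26 = 5 days remain.
Then June (30), July (31), August (31): 30 + 31 + 31 = 92 days.
September 1–3, 1899: 3 days.
Total: 5 + 92 + 3 = 100 days.
100 mod 7 = 2, so 2 days before Sunday is Friday.

Friday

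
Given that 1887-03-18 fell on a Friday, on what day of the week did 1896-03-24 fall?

From March 18, 1887 to March 18, 1896: 9 years, of which 3 contain a Feb 29 — 6×365 + 3×366 = 3288 days.
Within March 1896: 24 − 18 = 6 days.
Total: 3294 days.
3294 mod 7 = 4, so 4 days after Friday is Tuesday.

Tuesday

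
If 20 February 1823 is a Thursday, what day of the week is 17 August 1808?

Count forward from the earlier date (August 17, 1808) to the later (February 20, 1823):
From August 17, 1808 to August 17, 1822: 14 years, of which 3 contain a Feb 29 — 11×365 + 3×366 = 5113 days.
August 1822: 31 − 17 = 14 days remain.
Then September (30), October (31), November (30), December (31), January (31): 30 + 31 + 30 + 31 + 31 = 153 days.
February 1–20, 1823: 20 days (1823 is not a leap year).
Residual: 187 days.
Total: 5300 days.
5300 mod 7 = 1, so 1 day before Thursday is Wednesday.

Wednesday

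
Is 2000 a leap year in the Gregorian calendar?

Yes

2000 is a leap year (divisible by 400).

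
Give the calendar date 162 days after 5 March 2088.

14 August 2088

Count 162 days after March 5, 2088:
March 2088: 31 − 5 = 26 days remain.
Then April (30), May (31), June (30), July (31): 30 + 31 + 30 + 31 = 122 days.
August 1–14, 2088: 14 days.
Total: 26 + 122 + 14 = 162 days.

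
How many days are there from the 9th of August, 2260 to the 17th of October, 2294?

Day-of-year of August 9, 2260: 222.
Day-of-year of October 17, 2294: 290.
2260 has 366 days, so 366 − 222 = 144 days remain in 2260.
Full years 2261–2293: 25 common + 8 leap = 25×365 + 8×366 = 12053 days.
Total: 144 + 12053 + 290 = 12487 days.

12487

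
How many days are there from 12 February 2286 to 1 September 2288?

932

February 2286: 28 − 12 = 16 days remain (2286 is not a leap year, so February has 28 days).
Then 30 full months totalling 915 days.
September 1, 2288: 1 day.
Total: 16 + 915 + 1 = 932 days.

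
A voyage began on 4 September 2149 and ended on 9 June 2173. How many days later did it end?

From September 4, 2149 to September 4, 2172: 23 years, of which 6 contain a Feb 29 — 17×365 + 6×366 = 8401 days.
September 2172: 30 − 4 = 26 days remain.
Then October (31), November (30), December (31), January (31), February 2173 (28), March (31), April (30), May (31): 31 + 30 + 31 + 31 + 28 + 31 + 30 + 31 = 243 days.
June 1–9, 2173: 9 days.
Residual: 278 days.
Total: 8679 days.

8679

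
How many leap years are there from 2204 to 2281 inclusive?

Years divisible by 4: 2204, 2208, …, 2280 — 20 in all.
No century exceptions apply. Count: 20.

20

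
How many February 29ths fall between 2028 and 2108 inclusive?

20

Years divisible by 4: 2028, 2032, …, 2108 — 21 in all.
Of these, 2100 is divisible by 100 but not 400, so not leap.
Leap years: 21 − 1 = 20.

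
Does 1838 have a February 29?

1838 is not a leap year.

No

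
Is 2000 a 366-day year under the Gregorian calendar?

2000 is a leap year (divisible by 400).

Yes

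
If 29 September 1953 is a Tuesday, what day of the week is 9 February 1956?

Thursday

September 29, 1953 → September 29, 1954: 365 days.
September 29, 1954 → September 29, 1955: 365 days.
September 1955: 30 − 29 = 1 day remains.
Then October (31), November (30), December (31), January (31): 31 + 30 + 31 + 31 = 123 days.
February 1–9, 1956: 9 days (1956 is a leap year).
Residual: 133 days.
Total: 863 days.
863 mod 7 = 2, so 2 days after Tuesday is Thursday.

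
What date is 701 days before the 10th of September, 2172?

the 10th of October, 2170

Count 701 days before September 10, 2172:
October 2170: 31 − 10 = 21 days remain.
Then 22 full months totalling 670 days.
September 1–10, 2172: 10 days.
Total: 21 + 670 + 10 = 701 days.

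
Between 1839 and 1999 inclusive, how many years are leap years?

Years divisible by 4: 1840, 1844, …, 1996 — 40 in all.
Of these, 1900 is divisible by 100 but not 400, so not leap.
Leap years: 40 − 1 = 39.

39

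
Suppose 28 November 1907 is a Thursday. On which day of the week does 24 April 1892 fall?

Count forward from the earlier date (April 24, 1892) to the later (November 28, 1907):
From April 24, 1892 to April 24, 1907: 15 years, of which 2 contain a Feb 29 — 13×365 + 2×366 = 5477 days.
(1900 is not a leap year (divisible by 100 but not 400).)
April 1907: 30 − 24 = 6 days remain.
Then May (31), June (30), July (31), August (31), September (30), October (31): 31 + 30 + 31 + 31 + 30 + 31 = 184 days.
November 1–28, 1907: 28 days.
Residual: 218 days.
Total: 5695 days.
5695 mod 7 = 4, so 4 days before Thursday is Sunday.

Sunday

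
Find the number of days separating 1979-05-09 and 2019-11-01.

Day-of-year of May 9, 1979: 129.
Day-of-year of November 1, 2019: 305.
1979 has 365 days, so 365 − 129 = 236 days remain in 1979.
Full years 1980–2018: 29 common + 10 leap = 29×365 + 10×366 = 14245 days.
Total: 236 + 14245 + 305 = 14786 days.

14786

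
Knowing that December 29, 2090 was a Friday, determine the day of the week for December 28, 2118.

Wednesday

From December 29, 2090 to December 29, 2117: 27 years, of which 6 contain a Feb 29 — 21×365 + 6×366 = 9861 days.
(2100 is not a leap year (divisible by 100 but not 400).)
December 2117: 31 − 29 = 2 days remain.
Then 11 full months totalling 334 days.
December 1–28, 2118: 28 days.
Residual: 364 days.
Total: 10225 days.
10225 mod 7 = 5, so 5 days after Friday is Wednesday.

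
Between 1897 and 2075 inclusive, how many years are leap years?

Years divisible by 4: 1900, 1904, …, 2072 — 44 in all.
Of these, 1900 is divisible by 100 but not 400, so not leap.
2000 is divisible by 400, so still leap.
Leap years: 44 − 1 = 43.

43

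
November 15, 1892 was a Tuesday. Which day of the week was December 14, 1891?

Count forward from the earlier date (December 14, 1891) to the later (November 15, 1892):
December 1891: 31 − 14 = 17 days remain.
Then 10 full months totalling 305 days.
November 1–15, 1892: 15 days.
Residual: 337 days.
Total: 337 days.
337 mod 7 = 1, so 1 day before Tuesday is Monday.

Monday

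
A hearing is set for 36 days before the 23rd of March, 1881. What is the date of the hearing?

the 15th of February, 1881

Count 36 days before March 23, 1881:
February 1881: 28 − 15 = 13 days remain (1881 is not a leap year, so February has 28 days).
March 1–23, 1881: 23 days.
Total: 13 + 23 = 36 days.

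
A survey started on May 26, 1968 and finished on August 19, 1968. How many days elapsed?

May 1968: 31 − 26 = 5 days remain.
Then June (30), July (31): 30 + 31 = 61 days.
August 1–19, 1968: 19 days.
Total: 5 + 61 + 19 = 85 days.

85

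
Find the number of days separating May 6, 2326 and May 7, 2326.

Within May 2326: 7 − 6 = 1 day.

1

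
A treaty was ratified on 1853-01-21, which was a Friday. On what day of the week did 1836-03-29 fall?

Tuesday

Count forward from the earlier date (March 29, 1836) to the later (January 21, 1853):
Day-of-year of March 29, 1836: 89.
Day-of-year of January 21, 1853: 21.
1836 has 366 days, so 366 − 89 = 277 days remain in 1836.
Full years 1837–1852: 12 common + 4 leap = 12×365 + 4×366 = 5844 days.
Total: 277 + 5844 + 21 = 6142 days.
6142 mod 7 = 3, so 3 days before Friday is Tuesday.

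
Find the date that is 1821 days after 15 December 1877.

10 December 1882

Count 1821 days after December 15, 1877:
Day-of-year of December 15, 1877: 349.
Day-of-year of December 10, 1882: 344.
1877 has 365 days, so 365 − 349 = 16 days remain in 1877.
Full years: 1878: 365; 1879: 365; 1880: 366; 1881: 365. Sum = 1461.
Total: 16 + 1461 + 344 = 1821 days.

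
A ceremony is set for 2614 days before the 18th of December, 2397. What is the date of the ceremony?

the 22nd of October, 2390

Count 2614 days before December 18, 2397:
From October 22, 2390 to October 22, 2397: 7 years, of which 2 contain a Feb 29 — 5×365 + 2×366 = 2557 days.
October 2397: 31 − 22 = 9 days remain.
Then November (30): 30 days.
December 1–18, 2397: 18 days.
Residual: 57 days.
Total: 2614 days.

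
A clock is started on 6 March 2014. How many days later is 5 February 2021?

March 6, 2014 → March 6, 2015: 365 days.
March 6, 2015 → March 6, 2016: 366 days (2016 is a leap year).
March 6, 2016 → March 6, 2017: 365 days.
March 6, 2017 → March 6, 2018: 365 days.
March 6, 2018 → March 6, 2019: 365 days.
March 6, 2019 → March 6, 2020: 366 days (2020 is a leap year).
March 2020: 31 − 6 = 25 days remain.
Then 10 full months totalling 306 days.
February 1–5, 2021: 5 days (2021 is not a leap year).
Residual: 336 days.
Total: 2528 days.

2528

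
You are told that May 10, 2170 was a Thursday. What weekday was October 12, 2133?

Monday

Count forward from the earlier date (October 12, 2133) to the later (May 10, 2170):
From October 12, 2133 to October 12, 2169: 36 years, of which 9 contain a Feb 29 — 27×365 + 9×366 = 13149 days.
October 2169: 31 − 12 = 19 days remain.
Then November (30), December (31), January (31), February 2170 (28), March (31), April (30): 30 + 31 + 31 + 28 + 31 + 30 = 181 days.
May 1–10, 2170: 10 days.
Residual: 210 days.
Total: 13359 days.
13359 mod 7 = 3, so 3 days before Thursday is Monday.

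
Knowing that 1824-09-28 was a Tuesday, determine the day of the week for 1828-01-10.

Day-of-year of September 28, 1824: 272.
Day-of-year of January 10, 1828: 10.
1824 has 366 days, so 366 − 272 = 94 days remain in 1824.
Full years: 1825: 365; 1826: 365; 1827: 365. Sum = 1095.
Total: 94 + 1095 + 10 = 1199 days.
1199 mod 7 = 2, so 2 days after Tuesday is Thursday.

Thursday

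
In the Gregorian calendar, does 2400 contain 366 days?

2400 is a leap year (divisible by 400).

Yes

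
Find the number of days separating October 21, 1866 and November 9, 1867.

384

October 21, 1866 → October 21, 1867: 365 days.
October 1867: 31 − 21 = 10 days remain.
November 1–9, 1867: 9 days.
Residual: 19 days.
Total: 384 days.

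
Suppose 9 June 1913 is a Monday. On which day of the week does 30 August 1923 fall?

Day-of-year of June 9, 1913: 160.
Day-of-year of August 30, 1923: 242.
1913 has 365 days, so 365 − 160 = 205 days remain in 1913.
Full years 1914–1922: 7 common + 2 leap = 7×365 + 2×366 = 3287 days.
Total: 205 + 3287 + 242 = 3734 days.
3734 mod 7 = 3, so 3 days after Monday is Thursday.

Thursday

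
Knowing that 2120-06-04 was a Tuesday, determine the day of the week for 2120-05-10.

Count forward from the earlier date (May 10, 2120) to the later (June 4, 2120):
May 2120: 31 − 10 = 21 days remain.
June 1–4, 2120: 4 days.
Total: 21 + 4 = 25 days.
25 mod 7 = 4, so 4 days before Tuesday is Friday.

Friday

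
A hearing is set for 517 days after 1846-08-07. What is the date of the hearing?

1848-01-06

Count 517 days after August 7, 1846:
August 7, 1846 → August 7, 1847: 365 days.
August 1847: 31 − 7 = 24 days remain.
Then September (30), October (31), November (30), December (31): 30 + 31 + 30 + 31 = 122 days.
January 1–6, 1848: 6 days.
Residual: 152 days.
Total: 517 days.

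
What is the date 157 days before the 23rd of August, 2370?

the 19th of March, 2370

Count 157 days before August 23, 2370:
March 2370: 31 − 19 = 12 days remain.
Then April (30), May (31), June (30), July (31): 30 + 31 + 30 + 31 = 122 days.
August 1–23, 2370: 23 days.
Total: 12 + 122 + 23 = 157 days.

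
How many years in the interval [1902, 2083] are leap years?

45

Years divisible by 4: 1904, 1908, …, 2080 — 45 in all.
2000 is divisible by 400, so still leap.
No century exceptions apply. Count: 45.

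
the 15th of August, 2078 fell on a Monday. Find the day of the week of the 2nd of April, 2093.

From August 15, 2078 to August 15, 2092: 14 years, of which 4 contain a Feb 29 — 10×365 + 4×366 = 5114 days.
August 2092: 31 − 15 = 16 days remain.
Then September (30), October (31), November (30), December (31), January (31), February 2093 (28), March (31): 30 + 31 + 30 + 31 + 31 + 28 + 31 = 212 days.
April 1–2, 2093: 2 days.
Residual: 230 days.
Total: 5344 days.
5344 mod 7 = 3, so 3 days after Monday is Thursday.

Thursday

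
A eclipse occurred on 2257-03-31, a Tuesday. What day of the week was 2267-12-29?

Day-of-year of March 31, 2257: 90.
Day-of-year of December 29, 2267: 363.
2257 has 365 days, so 365 − 90 = 275 days remain in 2257.
Full years 2258–2266: 7 common + 2 leap = 7×365 + 2×366 = 3287 days.
Total: 275 + 3287 + 363 = 3925 days.
3925 mod 7 = 5, so 5 days after Tuesday is Sunday.

Sunday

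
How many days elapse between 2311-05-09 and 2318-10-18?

2719

From May 9, 2311 to May 9, 2318: 7 years, of which 2 contain a Feb 29 — 5×365 + 2×366 = 2557 days.
May 2318: 31 − 9 = 22 days remain.
Then June (30), July (31), August (31), September (30): 30 + 31 + 31 + 30 = 122 days.
October 1–18, 2318: 18 days.
Residual: 162 days.
Total: 2719 days.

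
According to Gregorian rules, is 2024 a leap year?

2024 is a leap year.

Yes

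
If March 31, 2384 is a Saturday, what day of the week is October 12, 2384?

March 2384: 31 − 31 = 0 days remain.
Then April (30), May (31), June (30), July (31), August (31), September (30): 30 + 31 + 30 + 31 + 31 + 30 = 183 days.
October 1–12, 2384: 12 days.
Total: 0 + 183 + 12 = 195 days.
195 mod 7 = 6, so 6 days after Saturday is Friday.

Friday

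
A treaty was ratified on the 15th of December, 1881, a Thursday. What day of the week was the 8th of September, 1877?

Saturday

Count forward from the earlier date (September 8, 1877) to the later (December 15, 1881):
Day-of-year of September 8, 1877: 251.
Day-of-year of December 15, 1881: 349.
1877 has 365 days, so 365 − 251 = 114 days remain in 1877.
Full years: 1878: 365; 1879: 365; 1880: 366. Sum = 1096.
Total: 114 + 1096 + 349 = 1559 days.
1559 mod 7 = 5, so 5 days before Thursday is Saturday.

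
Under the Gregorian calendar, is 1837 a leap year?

No

1837 is not a leap year.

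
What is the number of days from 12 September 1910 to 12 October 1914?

1491

September 12, 1910 → September 12, 1911: 365 days.
September 12, 1911 → September 12, 1912: 366 days (1912 is a leap year).
September 12, 1912 → September 12, 1913: 365 days.
September 12, 1913 → September 12, 1914: 365 days.
September 1914: 30 − 12 = 18 days remain.
October 1–12, 1914: 12 days.
Residual: 30 days.
Total: 1491 days.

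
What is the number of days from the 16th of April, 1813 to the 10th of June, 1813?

55

April 1813: 30 − 16 = 14 days remain.
Then May (31): 31 days.
June 1–10, 1813: 10 days.
Total: 14 + 31 + 10 = 55 days.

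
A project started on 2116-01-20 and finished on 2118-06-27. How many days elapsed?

Day-of-year of January 20, 2116: 20.
Day-of-year of June 27, 2118: 178.
2116 has 366 days, so 366 − 20 = 346 days remain in 2116.
Full years: 2117: 365. Sum = 365.
Total: 346 + 365 + 178 = 889 days.

889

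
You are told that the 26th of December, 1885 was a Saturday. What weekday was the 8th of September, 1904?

From December 26, 1885 to December 26, 1903: 18 years, of which 3 contain a Feb 29 — 15×365 + 3×366 = 6573 days.
(1900 is not a leap year (divisible by 100 but not 400).)
December 1903: 31 − 26 = 5 days remain.
Then January (31), February 1904 (29), March (31), April (30), May (31), June (30), July (31), August (31): 31 + 29 + 31 + 30 + 31 + 30 + 31 + 31 = 244 days.
September 1–8, 1904: 8 days.
Residual: 257 days.
Total: 6830 days.
6830 mod 7 = 5, so 5 days after Saturday is Thursday.

Thursday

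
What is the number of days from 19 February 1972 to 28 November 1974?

1013

February 1972: 29 − 19 = 10 days remain (1972 is a leap year, so February has 29 days).
Then 32 full months totalling 975 days.
November 1–28, 1974: 28 days.
Total: 10 + 975 + 28 = 1013 days.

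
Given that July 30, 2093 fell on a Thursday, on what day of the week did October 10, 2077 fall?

Sunday

Count forward from the earlier date (October 10, 2077) to the later (July 30, 2093):
From October 10, 2077 to October 10, 2092: 15 years, of which 4 contain a Feb 29 — 11×365 + 4×366 = 5479 days.
October 2092: 31 − 10 = 21 days remain.
Then November (30), December (31), January (31), February 2093 (28), March (31), April (30), May (31), June (30): 30 + 31 + 31 + 28 + 31 + 30 + 31 + 30 = 242 days.
July 1–30, 2093: 30 days.
Residual: 293 days.
Total: 5772 days.
5772 mod 7 = 4, so 4 days before Thursday is Sunday.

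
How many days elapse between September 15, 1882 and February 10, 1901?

From September 15, 1882 to September 15, 1900: 18 years, of which 4 contain a Feb 29 — 14×365 + 4×366 = 6574 days.
(1900 is not a leap year (divisible by 100 but not 400).)
September 1900: 30 − 15 = 15 days remain.
Then October (31), November (30), December (31), January (31): 31 + 30 + 31 + 31 = 123 days.
February 1–10, 1901: 10 days (1901 is not a leap year).
Residual: 148 days.
Total: 6722 days.

6722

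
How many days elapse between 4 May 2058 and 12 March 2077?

6887

From May 4, 2058 to May 4, 2076: 18 years, of which 5 contain a Feb 29 — 13×365 + 5×366 = 6575 days.
May 2076: 31 − 4 = 27 days remain.
Then 9 full months totalling 273 days.
March 1–12, 2077: 12 days.
Residual: 312 days.
Total: 6887 days.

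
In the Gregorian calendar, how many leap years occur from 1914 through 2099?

46

Years divisible by 4: 1916, 1920, …, 2096 — 46 in all.
2000 is divisible by 400, so still leap.
No century exceptions apply. Count: 46.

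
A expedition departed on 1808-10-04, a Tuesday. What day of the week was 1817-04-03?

From October 4, 1808 to October 4, 1816: 8 years, of which 2 contain a Feb 29 — 6×365 + 2×366 = 2922 days.
October 1816: 31 − 4 = 27 days remain.
Then November (30), December (31), January (31), February 1817 (28), March (31): 30 + 31 + 31 + 28 + 31 = 151 days.
April 1–3, 1817: 3 days.
Residual: 181 days.
Total: 3103 days.
3103 mod 7 = 2, so 2 days after Tuesday is Thursday.

Thursday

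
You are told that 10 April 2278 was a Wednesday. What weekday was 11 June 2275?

Count forward from the earlier date (June 11, 2275) to the later (April 10, 2278):
Day-of-year of June 11, 2275: 162.
Day-of-year of April 10, 2278: 100.
2275 has 365 days, so 365 − 162 = 203 days remain in 2275.
Full years: 2276: 366; 2277: 365. Sum = 731.
Total: 203 + 731 + 100 = 1034 days.
1034 mod 7 = 5, so 5 days before Wednesday is Friday.

Friday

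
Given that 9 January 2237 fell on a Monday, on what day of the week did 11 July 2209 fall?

Count forward from the earlier date (July 11, 2209) to the later (January 9, 2237):
From July 11, 2209 to July 11, 2236: 27 years, of which 7 contain a Feb 29 — 20×365 + 7×366 = 9862 days.
July 2236: 31 − 11 = 20 days remain.
Then August (31), September (30), October (31), November (30), December (31): 31 + 30 + 31 + 30 + 31 = 153 days.
January 1–9, 2237: 9 days.
Residual: 182 days.
Total: 10044 days.
10044 mod 7 = 6, so 6 days before Monday is Tuesday.

Tuesday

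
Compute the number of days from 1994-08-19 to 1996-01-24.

Day-of-year of August 19, 1994: 231.
Day-of-year of January 24, 1996: 24.
1994 has 365 days, so 365 − 231 = 134 days remain in 1994.
Full years: 1995: 365. Sum = 365.
Total: 134 + 365 + 24 = 523 days.

523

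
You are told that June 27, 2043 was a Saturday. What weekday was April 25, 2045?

Day-of-year of June 27, 2043: 178.
Day-of-year of April 25, 2045: 115.
2043 has 365 days, so 365 − 178 = 187 days remain in 2043.
Full years: 2044: 366. Sum = 366.
Total: 187 + 366 + 115 = 668 days.
668 mod 7 = 3, so 3 days after Saturday is Tuesday.

Tuesday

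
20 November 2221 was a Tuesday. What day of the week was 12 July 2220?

Wednesday

Count forward from the earlier date (July 12, 2220) to the later (November 20, 2221):
July 2220: 31 − 12 = 19 days remain.
Then 15 full months totalling 457 days.
November 1–20, 2221: 20 days.
Total: 19 + 457 + 20 = 496 days.
496 mod 7 = 6, so 6 days before Tuesday is Wednesday.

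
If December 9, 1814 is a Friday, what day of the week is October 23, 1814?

Sunday

Count forward from the earlier date (October 23, 1814) to the later (December 9, 1814):
October 1814: 31 − 23 = 8 days remain.
Then November (30): 30 days.
December 1–9, 1814: 9 days.
Total: 8 + 30 + 9 = 47 days.
47 mod 7 = 5, so 5 days before Friday is Sunday.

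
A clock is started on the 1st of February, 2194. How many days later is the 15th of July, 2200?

2355

February 1, 2194 → February 1, 2195: 365 days.
February 1, 2195 → February 1, 2196: 365 days.
February 1, 2196 → February 1, 2197: 366 days (2196 is a leap year).
February 1, 2197 → February 1, 2198: 365 days.
February 1, 2198 → February 1, 2199: 365 days.
February 1, 2199 → February 1, 2200: 365 days.
February 2200: 28 − 1 = 27 days remain (2200 is not a leap year (divisible by 100 but not 400), so February has 28 days).
Then March (31), April (30), May (31), June (30): 31 + 30 + 31 + 30 = 122 days.
July 1–15, 2200: 15 days.
Residual: 164 days.
Total: 2355 days.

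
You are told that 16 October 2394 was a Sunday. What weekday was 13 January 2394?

Thursday

Count forward from the earlier date (January 13, 2394) to the later (October 16, 2394):
January 2394: 31 − 13 = 18 days remain.
Then February 2394 (28), March (31), April (30), May (31), June (30), July (31), August (31), September (30): 28 + 31 + 30 + 31 + 30 + 31 + 31 + 30 = 242 days.
October 1–16, 2394: 16 days.
Total: 18 + 242 + 16 = 276 days.
276 mod 7 = 3, so 3 days before Sunday is Thursday.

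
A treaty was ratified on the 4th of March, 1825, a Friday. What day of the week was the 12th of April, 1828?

Saturday

Day-of-year of March 4, 1825: 63.
Day-of-year of April 12, 1828: 103.
1825 has 365 days, so 365 − 63 = 302 days remain in 1825.
Full years: 1826: 365; 1827: 365. Sum = 730.
Total: 302 + 730 + 103 = 1135 days.
1135 mod 7 = 1, so 1 day after Friday is Saturday.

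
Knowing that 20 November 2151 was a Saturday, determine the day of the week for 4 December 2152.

Monday

November 2151: 30 − 20 = 10 days remain.
Then 12 full months totalling 366 days.
December 1–4, 2152: 4 days.
Total: 10 + 366 + 4 = 380 days.
380 mod 7 = 2, so 2 days after Saturday is Monday.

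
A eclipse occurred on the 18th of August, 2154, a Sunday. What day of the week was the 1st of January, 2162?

Day-of-year of August 18, 2154: 230.
Day-of-year of January 1, 2162: 1.
2154 has 365 days, so 365 − 230 = 135 days remain in 2154.
Full years 2155–2161: 5 common + 2 leap = 5×365 + 2×366 = 2557 days.
Total: 135 + 2557 + 1 = 2693 days.
2693 mod 7 = 5, so 5 days after Sunday is Friday.

Friday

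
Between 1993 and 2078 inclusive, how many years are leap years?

Years divisible by 4: 1996, 2000, …, 2076 — 21 in all.
2000 is divisible by 400, so still leap.
No century exceptions apply. Count: 21.

21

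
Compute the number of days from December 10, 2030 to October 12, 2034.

December 10, 2030 → December 10, 2031: 365 days.
December 10, 2031 → December 10, 2032: 366 days (2032 is a leap year).
December 10, 2032 → December 10, 2033: 365 days.
December 2033: 31 − 10 = 21 days remain.
Then 9 full months totalling 273 days.
October 1–12, 2034: 12 days.
Residual: 306 days.
Total: 1402 days.

1402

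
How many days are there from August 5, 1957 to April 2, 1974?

Day-of-year of August 5, 1957: 217.
Day-of-year of April 2, 1974: 92.
1957 has 365 days, so 365 − 217 = 148 days remain in 1957.
Full years 1958–1973: 12 common + 4 leap = 12×365 + 4×366 = 5844 days.
Total: 148 + 5844 + 92 = 6084 days.

6084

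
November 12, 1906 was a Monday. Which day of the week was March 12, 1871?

Sunday

Count forward from the earlier date (March 12, 1871) to the later (November 12, 1906):
Day-of-year of March 12, 1871: 71.
Day-of-year of November 12, 1906: 316.
1871 has 365 days, so 365 − 71 = 294 days remain in 1871.
Full years 1872–1905: 26 common + 8 leap = 26×365 + 8×366 = 12418 days.
Total: 294 + 12418 + 316 = 13028 days.
13028 mod 7 = 1, so 1 day before Monday is Sunday.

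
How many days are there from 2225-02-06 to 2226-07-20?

February 2225: 28 − 6 = 22 days remain (2225 is not a leap year, so February has 28 days).
Then 16 full months totalling 487 days.
July 1–20, 2226: 20 days.
Total: 22 + 487 + 20 = 529 days.

529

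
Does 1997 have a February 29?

1997 is not a leap year.

No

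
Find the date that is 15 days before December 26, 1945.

December 11, 1945

Count 15 days before December 26, 1945:
Within December 1945: 26 − 11 = 15 days.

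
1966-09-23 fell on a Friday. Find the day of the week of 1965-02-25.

Thursday

Count forward from the earlier date (February 25, 1965) to the later (September 23, 1966):
February 1965: 28 − 25 = 3 days remain (1965 is not a leap year, so February has 28 days).
Then 18 full months totalling 549 days.
September 1–23, 1966: 23 days.
Total: 3 + 549 + 23 = 575 days.
575 mod 7 = 1, so 1 day before Friday is Thursday.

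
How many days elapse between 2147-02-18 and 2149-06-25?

February 2147: 28 − 18 = 10 days remain (2147 is not a leap year, so February has 28 days).
Then 27 full months totalling 823 days.
June 1–25, 2149: 25 days.
Total: 10 + 823 + 25 = 858 days.

858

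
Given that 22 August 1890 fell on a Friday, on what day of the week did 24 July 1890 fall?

Thursday

Count forward from the earlier date (July 24, 1890) to the later (August 22, 1890):
July 1890: 31 − 24 = 7 days remain.
August 1–22, 1890: 22 days.
Total: 7 + 22 = 29 days.
29 mod 7 = 1, so 1 day before Friday is Thursday.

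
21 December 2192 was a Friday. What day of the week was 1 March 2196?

Tuesday

Day-of-year of December 21, 2192: 356.
Day-of-year of March 1, 2196: 61.
2192 has 366 days, so 366 − 356 = 10 days remain in 2192.
Full years: 2193: 365; 2194: 365; 2195: 365. Sum = 1095.
Total: 10 + 1095 + 61 = 1166 days.
1166 mod 7 = 4, so 4 days after Friday is Tuesday.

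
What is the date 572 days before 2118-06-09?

2116-11-14

Count 572 days before June 9, 2118:
November 14, 2116 → November 14, 2117: 365 days.
November 2117: 30 − 14 = 16 days remain.
Then December (31), January (31), February 2118 (28), March (31), April (30), May (31): 31 + 31 + 28 + 31 + 30 + 31 = 182 days.
June 1–9, 2118: 9 days.
Residual: 207 days.
Total: 572 days.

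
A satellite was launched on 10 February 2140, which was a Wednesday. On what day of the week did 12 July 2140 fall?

February 2140: 29 − 10 = 19 days remain (2140 is a leap year, so February has 29 days).
Then March (31), April (30), May (31), June (30): 31 + 30 + 31 + 30 = 122 days.
July 1–12, 2140: 12 days.
Total: 19 + 122 + 12 = 153 days.
153 mod 7 = 6, so 6 days after Wednesday is Tuesday.

Tuesday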